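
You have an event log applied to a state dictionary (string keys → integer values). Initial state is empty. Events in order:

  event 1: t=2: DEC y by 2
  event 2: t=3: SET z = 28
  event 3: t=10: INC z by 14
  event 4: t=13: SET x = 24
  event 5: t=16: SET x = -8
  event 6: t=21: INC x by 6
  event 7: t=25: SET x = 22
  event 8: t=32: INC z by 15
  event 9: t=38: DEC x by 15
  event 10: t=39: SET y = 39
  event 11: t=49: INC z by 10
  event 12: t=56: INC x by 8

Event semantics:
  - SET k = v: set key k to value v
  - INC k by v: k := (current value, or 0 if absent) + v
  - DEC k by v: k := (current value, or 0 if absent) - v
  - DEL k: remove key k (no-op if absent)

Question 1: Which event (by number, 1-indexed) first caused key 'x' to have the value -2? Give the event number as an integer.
Answer: 6

Derivation:
Looking for first event where x becomes -2:
  event 4: x = 24
  event 5: x = -8
  event 6: x -8 -> -2  <-- first match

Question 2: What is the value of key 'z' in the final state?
Answer: 67

Derivation:
Track key 'z' through all 12 events:
  event 1 (t=2: DEC y by 2): z unchanged
  event 2 (t=3: SET z = 28): z (absent) -> 28
  event 3 (t=10: INC z by 14): z 28 -> 42
  event 4 (t=13: SET x = 24): z unchanged
  event 5 (t=16: SET x = -8): z unchanged
  event 6 (t=21: INC x by 6): z unchanged
  event 7 (t=25: SET x = 22): z unchanged
  event 8 (t=32: INC z by 15): z 42 -> 57
  event 9 (t=38: DEC x by 15): z unchanged
  event 10 (t=39: SET y = 39): z unchanged
  event 11 (t=49: INC z by 10): z 57 -> 67
  event 12 (t=56: INC x by 8): z unchanged
Final: z = 67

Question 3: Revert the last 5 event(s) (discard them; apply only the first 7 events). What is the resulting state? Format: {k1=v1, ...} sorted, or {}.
Answer: {x=22, y=-2, z=42}

Derivation:
Keep first 7 events (discard last 5):
  after event 1 (t=2: DEC y by 2): {y=-2}
  after event 2 (t=3: SET z = 28): {y=-2, z=28}
  after event 3 (t=10: INC z by 14): {y=-2, z=42}
  after event 4 (t=13: SET x = 24): {x=24, y=-2, z=42}
  after event 5 (t=16: SET x = -8): {x=-8, y=-2, z=42}
  after event 6 (t=21: INC x by 6): {x=-2, y=-2, z=42}
  after event 7 (t=25: SET x = 22): {x=22, y=-2, z=42}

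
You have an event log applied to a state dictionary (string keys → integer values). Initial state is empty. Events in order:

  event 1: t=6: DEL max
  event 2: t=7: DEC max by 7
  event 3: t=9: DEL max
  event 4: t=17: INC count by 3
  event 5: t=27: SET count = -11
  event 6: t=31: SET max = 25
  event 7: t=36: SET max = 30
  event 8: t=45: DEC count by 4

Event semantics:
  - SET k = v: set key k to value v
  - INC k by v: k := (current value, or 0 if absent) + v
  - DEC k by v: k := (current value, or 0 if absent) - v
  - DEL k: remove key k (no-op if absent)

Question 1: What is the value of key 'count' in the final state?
Track key 'count' through all 8 events:
  event 1 (t=6: DEL max): count unchanged
  event 2 (t=7: DEC max by 7): count unchanged
  event 3 (t=9: DEL max): count unchanged
  event 4 (t=17: INC count by 3): count (absent) -> 3
  event 5 (t=27: SET count = -11): count 3 -> -11
  event 6 (t=31: SET max = 25): count unchanged
  event 7 (t=36: SET max = 30): count unchanged
  event 8 (t=45: DEC count by 4): count -11 -> -15
Final: count = -15

Answer: -15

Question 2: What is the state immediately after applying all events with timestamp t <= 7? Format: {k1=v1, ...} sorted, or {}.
Answer: {max=-7}

Derivation:
Apply events with t <= 7 (2 events):
  after event 1 (t=6: DEL max): {}
  after event 2 (t=7: DEC max by 7): {max=-7}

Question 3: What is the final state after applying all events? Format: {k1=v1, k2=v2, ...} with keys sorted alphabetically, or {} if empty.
Answer: {count=-15, max=30}

Derivation:
  after event 1 (t=6: DEL max): {}
  after event 2 (t=7: DEC max by 7): {max=-7}
  after event 3 (t=9: DEL max): {}
  after event 4 (t=17: INC count by 3): {count=3}
  after event 5 (t=27: SET count = -11): {count=-11}
  after event 6 (t=31: SET max = 25): {count=-11, max=25}
  after event 7 (t=36: SET max = 30): {count=-11, max=30}
  after event 8 (t=45: DEC count by 4): {count=-15, max=30}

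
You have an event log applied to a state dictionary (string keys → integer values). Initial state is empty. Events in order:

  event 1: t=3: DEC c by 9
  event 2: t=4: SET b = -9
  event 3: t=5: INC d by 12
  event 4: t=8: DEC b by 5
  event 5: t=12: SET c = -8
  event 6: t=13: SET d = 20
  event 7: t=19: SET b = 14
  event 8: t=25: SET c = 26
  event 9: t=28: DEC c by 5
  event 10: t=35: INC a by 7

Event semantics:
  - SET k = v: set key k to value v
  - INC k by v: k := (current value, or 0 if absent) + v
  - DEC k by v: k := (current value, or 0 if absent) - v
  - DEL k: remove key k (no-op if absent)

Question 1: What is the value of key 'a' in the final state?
Track key 'a' through all 10 events:
  event 1 (t=3: DEC c by 9): a unchanged
  event 2 (t=4: SET b = -9): a unchanged
  event 3 (t=5: INC d by 12): a unchanged
  event 4 (t=8: DEC b by 5): a unchanged
  event 5 (t=12: SET c = -8): a unchanged
  event 6 (t=13: SET d = 20): a unchanged
  event 7 (t=19: SET b = 14): a unchanged
  event 8 (t=25: SET c = 26): a unchanged
  event 9 (t=28: DEC c by 5): a unchanged
  event 10 (t=35: INC a by 7): a (absent) -> 7
Final: a = 7

Answer: 7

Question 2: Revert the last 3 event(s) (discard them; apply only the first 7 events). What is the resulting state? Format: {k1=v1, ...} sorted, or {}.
Keep first 7 events (discard last 3):
  after event 1 (t=3: DEC c by 9): {c=-9}
  after event 2 (t=4: SET b = -9): {b=-9, c=-9}
  after event 3 (t=5: INC d by 12): {b=-9, c=-9, d=12}
  after event 4 (t=8: DEC b by 5): {b=-14, c=-9, d=12}
  after event 5 (t=12: SET c = -8): {b=-14, c=-8, d=12}
  after event 6 (t=13: SET d = 20): {b=-14, c=-8, d=20}
  after event 7 (t=19: SET b = 14): {b=14, c=-8, d=20}

Answer: {b=14, c=-8, d=20}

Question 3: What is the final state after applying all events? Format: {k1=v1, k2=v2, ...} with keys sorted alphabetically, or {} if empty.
Answer: {a=7, b=14, c=21, d=20}

Derivation:
  after event 1 (t=3: DEC c by 9): {c=-9}
  after event 2 (t=4: SET b = -9): {b=-9, c=-9}
  after event 3 (t=5: INC d by 12): {b=-9, c=-9, d=12}
  after event 4 (t=8: DEC b by 5): {b=-14, c=-9, d=12}
  after event 5 (t=12: SET c = -8): {b=-14, c=-8, d=12}
  after event 6 (t=13: SET d = 20): {b=-14, c=-8, d=20}
  after event 7 (t=19: SET b = 14): {b=14, c=-8, d=20}
  after event 8 (t=25: SET c = 26): {b=14, c=26, d=20}
  after event 9 (t=28: DEC c by 5): {b=14, c=21, d=20}
  after event 10 (t=35: INC a by 7): {a=7, b=14, c=21, d=20}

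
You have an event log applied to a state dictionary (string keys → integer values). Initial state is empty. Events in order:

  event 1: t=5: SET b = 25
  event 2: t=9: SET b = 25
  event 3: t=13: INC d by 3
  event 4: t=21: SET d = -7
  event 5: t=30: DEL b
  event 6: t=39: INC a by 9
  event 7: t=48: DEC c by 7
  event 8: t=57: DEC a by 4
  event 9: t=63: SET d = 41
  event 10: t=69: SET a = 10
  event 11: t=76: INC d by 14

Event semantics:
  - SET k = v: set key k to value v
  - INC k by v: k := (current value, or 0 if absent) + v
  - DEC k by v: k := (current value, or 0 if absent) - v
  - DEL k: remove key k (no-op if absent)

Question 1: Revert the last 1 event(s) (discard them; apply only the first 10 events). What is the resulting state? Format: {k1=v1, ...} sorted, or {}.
Answer: {a=10, c=-7, d=41}

Derivation:
Keep first 10 events (discard last 1):
  after event 1 (t=5: SET b = 25): {b=25}
  after event 2 (t=9: SET b = 25): {b=25}
  after event 3 (t=13: INC d by 3): {b=25, d=3}
  after event 4 (t=21: SET d = -7): {b=25, d=-7}
  after event 5 (t=30: DEL b): {d=-7}
  after event 6 (t=39: INC a by 9): {a=9, d=-7}
  after event 7 (t=48: DEC c by 7): {a=9, c=-7, d=-7}
  after event 8 (t=57: DEC a by 4): {a=5, c=-7, d=-7}
  after event 9 (t=63: SET d = 41): {a=5, c=-7, d=41}
  after event 10 (t=69: SET a = 10): {a=10, c=-7, d=41}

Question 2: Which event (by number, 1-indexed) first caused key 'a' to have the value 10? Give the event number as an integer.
Answer: 10

Derivation:
Looking for first event where a becomes 10:
  event 6: a = 9
  event 7: a = 9
  event 8: a = 5
  event 9: a = 5
  event 10: a 5 -> 10  <-- first match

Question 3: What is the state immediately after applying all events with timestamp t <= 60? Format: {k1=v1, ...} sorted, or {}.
Apply events with t <= 60 (8 events):
  after event 1 (t=5: SET b = 25): {b=25}
  after event 2 (t=9: SET b = 25): {b=25}
  after event 3 (t=13: INC d by 3): {b=25, d=3}
  after event 4 (t=21: SET d = -7): {b=25, d=-7}
  after event 5 (t=30: DEL b): {d=-7}
  after event 6 (t=39: INC a by 9): {a=9, d=-7}
  after event 7 (t=48: DEC c by 7): {a=9, c=-7, d=-7}
  after event 8 (t=57: DEC a by 4): {a=5, c=-7, d=-7}

Answer: {a=5, c=-7, d=-7}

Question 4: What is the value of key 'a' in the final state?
Track key 'a' through all 11 events:
  event 1 (t=5: SET b = 25): a unchanged
  event 2 (t=9: SET b = 25): a unchanged
  event 3 (t=13: INC d by 3): a unchanged
  event 4 (t=21: SET d = -7): a unchanged
  event 5 (t=30: DEL b): a unchanged
  event 6 (t=39: INC a by 9): a (absent) -> 9
  event 7 (t=48: DEC c by 7): a unchanged
  event 8 (t=57: DEC a by 4): a 9 -> 5
  event 9 (t=63: SET d = 41): a unchanged
  event 10 (t=69: SET a = 10): a 5 -> 10
  event 11 (t=76: INC d by 14): a unchanged
Final: a = 10

Answer: 10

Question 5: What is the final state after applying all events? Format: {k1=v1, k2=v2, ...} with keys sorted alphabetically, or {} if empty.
  after event 1 (t=5: SET b = 25): {b=25}
  after event 2 (t=9: SET b = 25): {b=25}
  after event 3 (t=13: INC d by 3): {b=25, d=3}
  after event 4 (t=21: SET d = -7): {b=25, d=-7}
  after event 5 (t=30: DEL b): {d=-7}
  after event 6 (t=39: INC a by 9): {a=9, d=-7}
  after event 7 (t=48: DEC c by 7): {a=9, c=-7, d=-7}
  after event 8 (t=57: DEC a by 4): {a=5, c=-7, d=-7}
  after event 9 (t=63: SET d = 41): {a=5, c=-7, d=41}
  after event 10 (t=69: SET a = 10): {a=10, c=-7, d=41}
  after event 11 (t=76: INC d by 14): {a=10, c=-7, d=55}

Answer: {a=10, c=-7, d=55}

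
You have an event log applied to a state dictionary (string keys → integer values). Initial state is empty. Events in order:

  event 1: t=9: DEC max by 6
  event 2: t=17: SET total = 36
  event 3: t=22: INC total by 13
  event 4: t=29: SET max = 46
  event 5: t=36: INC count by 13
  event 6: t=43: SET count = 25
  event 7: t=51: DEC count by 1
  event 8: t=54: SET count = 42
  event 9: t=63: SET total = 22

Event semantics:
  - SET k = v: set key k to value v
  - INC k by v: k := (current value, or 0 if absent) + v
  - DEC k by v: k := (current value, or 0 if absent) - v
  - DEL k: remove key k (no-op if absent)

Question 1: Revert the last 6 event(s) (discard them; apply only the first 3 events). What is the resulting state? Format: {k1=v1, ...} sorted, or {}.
Answer: {max=-6, total=49}

Derivation:
Keep first 3 events (discard last 6):
  after event 1 (t=9: DEC max by 6): {max=-6}
  after event 2 (t=17: SET total = 36): {max=-6, total=36}
  after event 3 (t=22: INC total by 13): {max=-6, total=49}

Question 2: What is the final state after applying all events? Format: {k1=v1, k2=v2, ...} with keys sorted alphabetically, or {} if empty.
Answer: {count=42, max=46, total=22}

Derivation:
  after event 1 (t=9: DEC max by 6): {max=-6}
  after event 2 (t=17: SET total = 36): {max=-6, total=36}
  after event 3 (t=22: INC total by 13): {max=-6, total=49}
  after event 4 (t=29: SET max = 46): {max=46, total=49}
  after event 5 (t=36: INC count by 13): {count=13, max=46, total=49}
  after event 6 (t=43: SET count = 25): {count=25, max=46, total=49}
  after event 7 (t=51: DEC count by 1): {count=24, max=46, total=49}
  after event 8 (t=54: SET count = 42): {count=42, max=46, total=49}
  after event 9 (t=63: SET total = 22): {count=42, max=46, total=22}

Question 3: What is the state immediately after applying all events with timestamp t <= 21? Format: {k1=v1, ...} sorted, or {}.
Answer: {max=-6, total=36}

Derivation:
Apply events with t <= 21 (2 events):
  after event 1 (t=9: DEC max by 6): {max=-6}
  after event 2 (t=17: SET total = 36): {max=-6, total=36}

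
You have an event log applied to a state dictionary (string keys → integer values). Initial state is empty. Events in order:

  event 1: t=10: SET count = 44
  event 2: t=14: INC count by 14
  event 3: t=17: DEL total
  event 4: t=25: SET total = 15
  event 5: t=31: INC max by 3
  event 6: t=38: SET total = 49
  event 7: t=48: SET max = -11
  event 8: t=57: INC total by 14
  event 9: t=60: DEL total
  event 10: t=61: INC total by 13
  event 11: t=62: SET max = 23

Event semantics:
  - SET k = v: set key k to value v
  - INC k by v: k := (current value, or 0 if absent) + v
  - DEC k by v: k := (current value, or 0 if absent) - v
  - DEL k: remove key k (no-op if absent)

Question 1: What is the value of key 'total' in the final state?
Answer: 13

Derivation:
Track key 'total' through all 11 events:
  event 1 (t=10: SET count = 44): total unchanged
  event 2 (t=14: INC count by 14): total unchanged
  event 3 (t=17: DEL total): total (absent) -> (absent)
  event 4 (t=25: SET total = 15): total (absent) -> 15
  event 5 (t=31: INC max by 3): total unchanged
  event 6 (t=38: SET total = 49): total 15 -> 49
  event 7 (t=48: SET max = -11): total unchanged
  event 8 (t=57: INC total by 14): total 49 -> 63
  event 9 (t=60: DEL total): total 63 -> (absent)
  event 10 (t=61: INC total by 13): total (absent) -> 13
  event 11 (t=62: SET max = 23): total unchanged
Final: total = 13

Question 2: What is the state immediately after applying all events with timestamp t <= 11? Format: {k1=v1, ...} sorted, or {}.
Apply events with t <= 11 (1 events):
  after event 1 (t=10: SET count = 44): {count=44}

Answer: {count=44}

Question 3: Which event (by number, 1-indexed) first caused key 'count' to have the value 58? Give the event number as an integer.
Answer: 2

Derivation:
Looking for first event where count becomes 58:
  event 1: count = 44
  event 2: count 44 -> 58  <-- first match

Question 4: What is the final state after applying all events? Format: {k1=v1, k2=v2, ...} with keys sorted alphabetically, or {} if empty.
  after event 1 (t=10: SET count = 44): {count=44}
  after event 2 (t=14: INC count by 14): {count=58}
  after event 3 (t=17: DEL total): {count=58}
  after event 4 (t=25: SET total = 15): {count=58, total=15}
  after event 5 (t=31: INC max by 3): {count=58, max=3, total=15}
  after event 6 (t=38: SET total = 49): {count=58, max=3, total=49}
  after event 7 (t=48: SET max = -11): {count=58, max=-11, total=49}
  after event 8 (t=57: INC total by 14): {count=58, max=-11, total=63}
  after event 9 (t=60: DEL total): {count=58, max=-11}
  after event 10 (t=61: INC total by 13): {count=58, max=-11, total=13}
  after event 11 (t=62: SET max = 23): {count=58, max=23, total=13}

Answer: {count=58, max=23, total=13}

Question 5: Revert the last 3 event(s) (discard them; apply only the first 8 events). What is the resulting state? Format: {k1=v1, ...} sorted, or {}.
Answer: {count=58, max=-11, total=63}

Derivation:
Keep first 8 events (discard last 3):
  after event 1 (t=10: SET count = 44): {count=44}
  after event 2 (t=14: INC count by 14): {count=58}
  after event 3 (t=17: DEL total): {count=58}
  after event 4 (t=25: SET total = 15): {count=58, total=15}
  after event 5 (t=31: INC max by 3): {count=58, max=3, total=15}
  after event 6 (t=38: SET total = 49): {count=58, max=3, total=49}
  after event 7 (t=48: SET max = -11): {count=58, max=-11, total=49}
  after event 8 (t=57: INC total by 14): {count=58, max=-11, total=63}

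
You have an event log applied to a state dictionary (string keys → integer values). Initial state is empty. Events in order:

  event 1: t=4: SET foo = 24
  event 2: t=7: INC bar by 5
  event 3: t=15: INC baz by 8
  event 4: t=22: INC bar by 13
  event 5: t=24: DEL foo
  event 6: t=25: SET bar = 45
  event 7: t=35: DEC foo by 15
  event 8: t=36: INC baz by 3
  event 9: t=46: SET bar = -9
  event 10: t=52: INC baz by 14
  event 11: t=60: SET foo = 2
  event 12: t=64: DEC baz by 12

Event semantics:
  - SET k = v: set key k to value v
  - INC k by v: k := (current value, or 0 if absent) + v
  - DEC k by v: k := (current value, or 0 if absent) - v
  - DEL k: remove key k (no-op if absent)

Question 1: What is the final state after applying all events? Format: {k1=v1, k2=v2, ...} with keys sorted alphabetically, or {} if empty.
Answer: {bar=-9, baz=13, foo=2}

Derivation:
  after event 1 (t=4: SET foo = 24): {foo=24}
  after event 2 (t=7: INC bar by 5): {bar=5, foo=24}
  after event 3 (t=15: INC baz by 8): {bar=5, baz=8, foo=24}
  after event 4 (t=22: INC bar by 13): {bar=18, baz=8, foo=24}
  after event 5 (t=24: DEL foo): {bar=18, baz=8}
  after event 6 (t=25: SET bar = 45): {bar=45, baz=8}
  after event 7 (t=35: DEC foo by 15): {bar=45, baz=8, foo=-15}
  after event 8 (t=36: INC baz by 3): {bar=45, baz=11, foo=-15}
  after event 9 (t=46: SET bar = -9): {bar=-9, baz=11, foo=-15}
  after event 10 (t=52: INC baz by 14): {bar=-9, baz=25, foo=-15}
  after event 11 (t=60: SET foo = 2): {bar=-9, baz=25, foo=2}
  after event 12 (t=64: DEC baz by 12): {bar=-9, baz=13, foo=2}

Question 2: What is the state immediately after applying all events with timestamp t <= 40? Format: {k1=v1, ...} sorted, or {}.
Answer: {bar=45, baz=11, foo=-15}

Derivation:
Apply events with t <= 40 (8 events):
  after event 1 (t=4: SET foo = 24): {foo=24}
  after event 2 (t=7: INC bar by 5): {bar=5, foo=24}
  after event 3 (t=15: INC baz by 8): {bar=5, baz=8, foo=24}
  after event 4 (t=22: INC bar by 13): {bar=18, baz=8, foo=24}
  after event 5 (t=24: DEL foo): {bar=18, baz=8}
  after event 6 (t=25: SET bar = 45): {bar=45, baz=8}
  after event 7 (t=35: DEC foo by 15): {bar=45, baz=8, foo=-15}
  after event 8 (t=36: INC baz by 3): {bar=45, baz=11, foo=-15}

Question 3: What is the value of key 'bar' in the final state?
Track key 'bar' through all 12 events:
  event 1 (t=4: SET foo = 24): bar unchanged
  event 2 (t=7: INC bar by 5): bar (absent) -> 5
  event 3 (t=15: INC baz by 8): bar unchanged
  event 4 (t=22: INC bar by 13): bar 5 -> 18
  event 5 (t=24: DEL foo): bar unchanged
  event 6 (t=25: SET bar = 45): bar 18 -> 45
  event 7 (t=35: DEC foo by 15): bar unchanged
  event 8 (t=36: INC baz by 3): bar unchanged
  event 9 (t=46: SET bar = -9): bar 45 -> -9
  event 10 (t=52: INC baz by 14): bar unchanged
  event 11 (t=60: SET foo = 2): bar unchanged
  event 12 (t=64: DEC baz by 12): bar unchanged
Final: bar = -9

Answer: -9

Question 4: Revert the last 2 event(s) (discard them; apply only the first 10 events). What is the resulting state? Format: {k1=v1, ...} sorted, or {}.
Answer: {bar=-9, baz=25, foo=-15}

Derivation:
Keep first 10 events (discard last 2):
  after event 1 (t=4: SET foo = 24): {foo=24}
  after event 2 (t=7: INC bar by 5): {bar=5, foo=24}
  after event 3 (t=15: INC baz by 8): {bar=5, baz=8, foo=24}
  after event 4 (t=22: INC bar by 13): {bar=18, baz=8, foo=24}
  after event 5 (t=24: DEL foo): {bar=18, baz=8}
  after event 6 (t=25: SET bar = 45): {bar=45, baz=8}
  after event 7 (t=35: DEC foo by 15): {bar=45, baz=8, foo=-15}
  after event 8 (t=36: INC baz by 3): {bar=45, baz=11, foo=-15}
  after event 9 (t=46: SET bar = -9): {bar=-9, baz=11, foo=-15}
  after event 10 (t=52: INC baz by 14): {bar=-9, baz=25, foo=-15}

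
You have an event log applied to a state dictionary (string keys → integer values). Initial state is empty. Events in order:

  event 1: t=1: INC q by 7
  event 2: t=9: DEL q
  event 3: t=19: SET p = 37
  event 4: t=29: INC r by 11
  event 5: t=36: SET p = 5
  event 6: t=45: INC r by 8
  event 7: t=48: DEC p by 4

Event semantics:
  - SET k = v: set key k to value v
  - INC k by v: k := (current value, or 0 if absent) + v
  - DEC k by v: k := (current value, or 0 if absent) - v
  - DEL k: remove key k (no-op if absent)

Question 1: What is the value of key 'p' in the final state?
Answer: 1

Derivation:
Track key 'p' through all 7 events:
  event 1 (t=1: INC q by 7): p unchanged
  event 2 (t=9: DEL q): p unchanged
  event 3 (t=19: SET p = 37): p (absent) -> 37
  event 4 (t=29: INC r by 11): p unchanged
  event 5 (t=36: SET p = 5): p 37 -> 5
  event 6 (t=45: INC r by 8): p unchanged
  event 7 (t=48: DEC p by 4): p 5 -> 1
Final: p = 1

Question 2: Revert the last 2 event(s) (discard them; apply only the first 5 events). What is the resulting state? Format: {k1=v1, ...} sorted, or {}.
Keep first 5 events (discard last 2):
  after event 1 (t=1: INC q by 7): {q=7}
  after event 2 (t=9: DEL q): {}
  after event 3 (t=19: SET p = 37): {p=37}
  after event 4 (t=29: INC r by 11): {p=37, r=11}
  after event 5 (t=36: SET p = 5): {p=5, r=11}

Answer: {p=5, r=11}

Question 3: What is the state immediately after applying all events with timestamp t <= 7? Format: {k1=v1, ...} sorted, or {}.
Apply events with t <= 7 (1 events):
  after event 1 (t=1: INC q by 7): {q=7}

Answer: {q=7}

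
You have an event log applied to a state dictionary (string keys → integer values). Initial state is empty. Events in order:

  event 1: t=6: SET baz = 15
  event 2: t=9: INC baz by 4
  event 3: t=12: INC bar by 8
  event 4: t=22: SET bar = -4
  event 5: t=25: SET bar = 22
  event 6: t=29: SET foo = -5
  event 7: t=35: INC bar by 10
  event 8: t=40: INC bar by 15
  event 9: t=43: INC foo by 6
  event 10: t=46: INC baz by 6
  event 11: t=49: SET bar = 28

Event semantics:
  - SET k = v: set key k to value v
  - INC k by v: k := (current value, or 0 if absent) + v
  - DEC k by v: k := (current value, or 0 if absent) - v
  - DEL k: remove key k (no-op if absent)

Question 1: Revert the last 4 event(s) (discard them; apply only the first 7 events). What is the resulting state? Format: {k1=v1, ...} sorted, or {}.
Keep first 7 events (discard last 4):
  after event 1 (t=6: SET baz = 15): {baz=15}
  after event 2 (t=9: INC baz by 4): {baz=19}
  after event 3 (t=12: INC bar by 8): {bar=8, baz=19}
  after event 4 (t=22: SET bar = -4): {bar=-4, baz=19}
  after event 5 (t=25: SET bar = 22): {bar=22, baz=19}
  after event 6 (t=29: SET foo = -5): {bar=22, baz=19, foo=-5}
  after event 7 (t=35: INC bar by 10): {bar=32, baz=19, foo=-5}

Answer: {bar=32, baz=19, foo=-5}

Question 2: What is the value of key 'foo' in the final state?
Answer: 1

Derivation:
Track key 'foo' through all 11 events:
  event 1 (t=6: SET baz = 15): foo unchanged
  event 2 (t=9: INC baz by 4): foo unchanged
  event 3 (t=12: INC bar by 8): foo unchanged
  event 4 (t=22: SET bar = -4): foo unchanged
  event 5 (t=25: SET bar = 22): foo unchanged
  event 6 (t=29: SET foo = -5): foo (absent) -> -5
  event 7 (t=35: INC bar by 10): foo unchanged
  event 8 (t=40: INC bar by 15): foo unchanged
  event 9 (t=43: INC foo by 6): foo -5 -> 1
  event 10 (t=46: INC baz by 6): foo unchanged
  event 11 (t=49: SET bar = 28): foo unchanged
Final: foo = 1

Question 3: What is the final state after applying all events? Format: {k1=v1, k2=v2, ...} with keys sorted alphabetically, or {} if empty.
  after event 1 (t=6: SET baz = 15): {baz=15}
  after event 2 (t=9: INC baz by 4): {baz=19}
  after event 3 (t=12: INC bar by 8): {bar=8, baz=19}
  after event 4 (t=22: SET bar = -4): {bar=-4, baz=19}
  after event 5 (t=25: SET bar = 22): {bar=22, baz=19}
  after event 6 (t=29: SET foo = -5): {bar=22, baz=19, foo=-5}
  after event 7 (t=35: INC bar by 10): {bar=32, baz=19, foo=-5}
  after event 8 (t=40: INC bar by 15): {bar=47, baz=19, foo=-5}
  after event 9 (t=43: INC foo by 6): {bar=47, baz=19, foo=1}
  after event 10 (t=46: INC baz by 6): {bar=47, baz=25, foo=1}
  after event 11 (t=49: SET bar = 28): {bar=28, baz=25, foo=1}

Answer: {bar=28, baz=25, foo=1}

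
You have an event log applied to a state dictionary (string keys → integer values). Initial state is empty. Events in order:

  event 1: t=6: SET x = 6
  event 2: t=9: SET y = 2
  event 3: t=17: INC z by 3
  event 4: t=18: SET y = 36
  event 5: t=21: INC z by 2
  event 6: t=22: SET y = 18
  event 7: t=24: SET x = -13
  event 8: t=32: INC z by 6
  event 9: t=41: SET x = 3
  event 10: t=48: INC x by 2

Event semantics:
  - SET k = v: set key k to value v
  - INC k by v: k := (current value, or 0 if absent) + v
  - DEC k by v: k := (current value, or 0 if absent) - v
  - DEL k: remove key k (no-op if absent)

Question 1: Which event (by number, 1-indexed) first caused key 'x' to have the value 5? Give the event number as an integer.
Looking for first event where x becomes 5:
  event 1: x = 6
  event 2: x = 6
  event 3: x = 6
  event 4: x = 6
  event 5: x = 6
  event 6: x = 6
  event 7: x = -13
  event 8: x = -13
  event 9: x = 3
  event 10: x 3 -> 5  <-- first match

Answer: 10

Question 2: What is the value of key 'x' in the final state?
Answer: 5

Derivation:
Track key 'x' through all 10 events:
  event 1 (t=6: SET x = 6): x (absent) -> 6
  event 2 (t=9: SET y = 2): x unchanged
  event 3 (t=17: INC z by 3): x unchanged
  event 4 (t=18: SET y = 36): x unchanged
  event 5 (t=21: INC z by 2): x unchanged
  event 6 (t=22: SET y = 18): x unchanged
  event 7 (t=24: SET x = -13): x 6 -> -13
  event 8 (t=32: INC z by 6): x unchanged
  event 9 (t=41: SET x = 3): x -13 -> 3
  event 10 (t=48: INC x by 2): x 3 -> 5
Final: x = 5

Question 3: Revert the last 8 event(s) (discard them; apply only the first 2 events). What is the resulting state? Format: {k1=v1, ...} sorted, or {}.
Answer: {x=6, y=2}

Derivation:
Keep first 2 events (discard last 8):
  after event 1 (t=6: SET x = 6): {x=6}
  after event 2 (t=9: SET y = 2): {x=6, y=2}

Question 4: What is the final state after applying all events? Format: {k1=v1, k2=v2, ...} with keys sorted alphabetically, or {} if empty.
Answer: {x=5, y=18, z=11}

Derivation:
  after event 1 (t=6: SET x = 6): {x=6}
  after event 2 (t=9: SET y = 2): {x=6, y=2}
  after event 3 (t=17: INC z by 3): {x=6, y=2, z=3}
  after event 4 (t=18: SET y = 36): {x=6, y=36, z=3}
  after event 5 (t=21: INC z by 2): {x=6, y=36, z=5}
  after event 6 (t=22: SET y = 18): {x=6, y=18, z=5}
  after event 7 (t=24: SET x = -13): {x=-13, y=18, z=5}
  after event 8 (t=32: INC z by 6): {x=-13, y=18, z=11}
  after event 9 (t=41: SET x = 3): {x=3, y=18, z=11}
  after event 10 (t=48: INC x by 2): {x=5, y=18, z=11}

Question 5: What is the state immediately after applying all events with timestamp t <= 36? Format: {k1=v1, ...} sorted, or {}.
Apply events with t <= 36 (8 events):
  after event 1 (t=6: SET x = 6): {x=6}
  after event 2 (t=9: SET y = 2): {x=6, y=2}
  after event 3 (t=17: INC z by 3): {x=6, y=2, z=3}
  after event 4 (t=18: SET y = 36): {x=6, y=36, z=3}
  after event 5 (t=21: INC z by 2): {x=6, y=36, z=5}
  after event 6 (t=22: SET y = 18): {x=6, y=18, z=5}
  after event 7 (t=24: SET x = -13): {x=-13, y=18, z=5}
  after event 8 (t=32: INC z by 6): {x=-13, y=18, z=11}

Answer: {x=-13, y=18, z=11}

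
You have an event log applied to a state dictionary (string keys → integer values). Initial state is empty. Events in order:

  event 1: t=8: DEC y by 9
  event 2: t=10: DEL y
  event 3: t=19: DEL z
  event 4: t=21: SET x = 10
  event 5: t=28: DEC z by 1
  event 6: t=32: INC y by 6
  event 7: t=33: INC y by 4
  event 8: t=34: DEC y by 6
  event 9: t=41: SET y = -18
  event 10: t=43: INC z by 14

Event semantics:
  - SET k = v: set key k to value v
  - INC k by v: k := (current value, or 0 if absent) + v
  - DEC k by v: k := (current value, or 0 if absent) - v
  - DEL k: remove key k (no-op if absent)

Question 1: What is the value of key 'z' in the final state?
Track key 'z' through all 10 events:
  event 1 (t=8: DEC y by 9): z unchanged
  event 2 (t=10: DEL y): z unchanged
  event 3 (t=19: DEL z): z (absent) -> (absent)
  event 4 (t=21: SET x = 10): z unchanged
  event 5 (t=28: DEC z by 1): z (absent) -> -1
  event 6 (t=32: INC y by 6): z unchanged
  event 7 (t=33: INC y by 4): z unchanged
  event 8 (t=34: DEC y by 6): z unchanged
  event 9 (t=41: SET y = -18): z unchanged
  event 10 (t=43: INC z by 14): z -1 -> 13
Final: z = 13

Answer: 13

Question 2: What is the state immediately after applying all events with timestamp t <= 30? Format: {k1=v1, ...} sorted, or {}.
Answer: {x=10, z=-1}

Derivation:
Apply events with t <= 30 (5 events):
  after event 1 (t=8: DEC y by 9): {y=-9}
  after event 2 (t=10: DEL y): {}
  after event 3 (t=19: DEL z): {}
  after event 4 (t=21: SET x = 10): {x=10}
  after event 5 (t=28: DEC z by 1): {x=10, z=-1}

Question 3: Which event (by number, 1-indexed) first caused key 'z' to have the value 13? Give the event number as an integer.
Looking for first event where z becomes 13:
  event 5: z = -1
  event 6: z = -1
  event 7: z = -1
  event 8: z = -1
  event 9: z = -1
  event 10: z -1 -> 13  <-- first match

Answer: 10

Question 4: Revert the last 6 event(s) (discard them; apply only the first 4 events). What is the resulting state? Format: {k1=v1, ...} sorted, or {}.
Answer: {x=10}

Derivation:
Keep first 4 events (discard last 6):
  after event 1 (t=8: DEC y by 9): {y=-9}
  after event 2 (t=10: DEL y): {}
  after event 3 (t=19: DEL z): {}
  after event 4 (t=21: SET x = 10): {x=10}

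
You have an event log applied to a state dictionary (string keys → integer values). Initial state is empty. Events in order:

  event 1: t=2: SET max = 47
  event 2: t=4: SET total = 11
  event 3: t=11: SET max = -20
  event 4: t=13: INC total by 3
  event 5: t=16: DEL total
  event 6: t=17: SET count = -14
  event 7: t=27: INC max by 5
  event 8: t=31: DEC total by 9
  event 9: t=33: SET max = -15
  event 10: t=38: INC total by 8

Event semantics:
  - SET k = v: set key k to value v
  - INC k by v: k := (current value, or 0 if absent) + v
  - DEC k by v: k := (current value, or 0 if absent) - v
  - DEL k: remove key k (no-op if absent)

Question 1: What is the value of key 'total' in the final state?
Track key 'total' through all 10 events:
  event 1 (t=2: SET max = 47): total unchanged
  event 2 (t=4: SET total = 11): total (absent) -> 11
  event 3 (t=11: SET max = -20): total unchanged
  event 4 (t=13: INC total by 3): total 11 -> 14
  event 5 (t=16: DEL total): total 14 -> (absent)
  event 6 (t=17: SET count = -14): total unchanged
  event 7 (t=27: INC max by 5): total unchanged
  event 8 (t=31: DEC total by 9): total (absent) -> -9
  event 9 (t=33: SET max = -15): total unchanged
  event 10 (t=38: INC total by 8): total -9 -> -1
Final: total = -1

Answer: -1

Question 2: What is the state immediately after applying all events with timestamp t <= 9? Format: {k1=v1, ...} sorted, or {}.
Apply events with t <= 9 (2 events):
  after event 1 (t=2: SET max = 47): {max=47}
  after event 2 (t=4: SET total = 11): {max=47, total=11}

Answer: {max=47, total=11}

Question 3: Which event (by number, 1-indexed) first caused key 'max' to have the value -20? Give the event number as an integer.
Answer: 3

Derivation:
Looking for first event where max becomes -20:
  event 1: max = 47
  event 2: max = 47
  event 3: max 47 -> -20  <-- first match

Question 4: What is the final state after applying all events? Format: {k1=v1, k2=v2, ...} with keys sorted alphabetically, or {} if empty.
  after event 1 (t=2: SET max = 47): {max=47}
  after event 2 (t=4: SET total = 11): {max=47, total=11}
  after event 3 (t=11: SET max = -20): {max=-20, total=11}
  after event 4 (t=13: INC total by 3): {max=-20, total=14}
  after event 5 (t=16: DEL total): {max=-20}
  after event 6 (t=17: SET count = -14): {count=-14, max=-20}
  after event 7 (t=27: INC max by 5): {count=-14, max=-15}
  after event 8 (t=31: DEC total by 9): {count=-14, max=-15, total=-9}
  after event 9 (t=33: SET max = -15): {count=-14, max=-15, total=-9}
  after event 10 (t=38: INC total by 8): {count=-14, max=-15, total=-1}

Answer: {count=-14, max=-15, total=-1}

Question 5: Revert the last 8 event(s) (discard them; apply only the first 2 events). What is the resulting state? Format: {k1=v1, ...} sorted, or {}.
Keep first 2 events (discard last 8):
  after event 1 (t=2: SET max = 47): {max=47}
  after event 2 (t=4: SET total = 11): {max=47, total=11}

Answer: {max=47, total=11}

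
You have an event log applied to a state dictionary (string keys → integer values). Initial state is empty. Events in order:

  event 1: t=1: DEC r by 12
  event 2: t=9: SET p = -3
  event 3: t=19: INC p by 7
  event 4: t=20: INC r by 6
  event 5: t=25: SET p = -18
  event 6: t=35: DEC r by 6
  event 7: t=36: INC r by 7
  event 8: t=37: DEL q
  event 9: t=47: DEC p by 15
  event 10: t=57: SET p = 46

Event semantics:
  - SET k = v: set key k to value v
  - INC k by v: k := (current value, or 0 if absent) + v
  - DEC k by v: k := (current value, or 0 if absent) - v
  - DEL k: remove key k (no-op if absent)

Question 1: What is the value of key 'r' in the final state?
Track key 'r' through all 10 events:
  event 1 (t=1: DEC r by 12): r (absent) -> -12
  event 2 (t=9: SET p = -3): r unchanged
  event 3 (t=19: INC p by 7): r unchanged
  event 4 (t=20: INC r by 6): r -12 -> -6
  event 5 (t=25: SET p = -18): r unchanged
  event 6 (t=35: DEC r by 6): r -6 -> -12
  event 7 (t=36: INC r by 7): r -12 -> -5
  event 8 (t=37: DEL q): r unchanged
  event 9 (t=47: DEC p by 15): r unchanged
  event 10 (t=57: SET p = 46): r unchanged
Final: r = -5

Answer: -5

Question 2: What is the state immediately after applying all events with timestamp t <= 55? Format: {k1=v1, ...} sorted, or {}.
Answer: {p=-33, r=-5}

Derivation:
Apply events with t <= 55 (9 events):
  after event 1 (t=1: DEC r by 12): {r=-12}
  after event 2 (t=9: SET p = -3): {p=-3, r=-12}
  after event 3 (t=19: INC p by 7): {p=4, r=-12}
  after event 4 (t=20: INC r by 6): {p=4, r=-6}
  after event 5 (t=25: SET p = -18): {p=-18, r=-6}
  after event 6 (t=35: DEC r by 6): {p=-18, r=-12}
  after event 7 (t=36: INC r by 7): {p=-18, r=-5}
  after event 8 (t=37: DEL q): {p=-18, r=-5}
  after event 9 (t=47: DEC p by 15): {p=-33, r=-5}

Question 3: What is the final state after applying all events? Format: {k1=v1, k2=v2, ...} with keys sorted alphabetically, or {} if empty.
  after event 1 (t=1: DEC r by 12): {r=-12}
  after event 2 (t=9: SET p = -3): {p=-3, r=-12}
  after event 3 (t=19: INC p by 7): {p=4, r=-12}
  after event 4 (t=20: INC r by 6): {p=4, r=-6}
  after event 5 (t=25: SET p = -18): {p=-18, r=-6}
  after event 6 (t=35: DEC r by 6): {p=-18, r=-12}
  after event 7 (t=36: INC r by 7): {p=-18, r=-5}
  after event 8 (t=37: DEL q): {p=-18, r=-5}
  after event 9 (t=47: DEC p by 15): {p=-33, r=-5}
  after event 10 (t=57: SET p = 46): {p=46, r=-5}

Answer: {p=46, r=-5}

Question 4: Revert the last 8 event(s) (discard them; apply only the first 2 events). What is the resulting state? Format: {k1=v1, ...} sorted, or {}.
Answer: {p=-3, r=-12}

Derivation:
Keep first 2 events (discard last 8):
  after event 1 (t=1: DEC r by 12): {r=-12}
  after event 2 (t=9: SET p = -3): {p=-3, r=-12}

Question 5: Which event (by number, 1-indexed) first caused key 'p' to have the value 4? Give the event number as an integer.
Looking for first event where p becomes 4:
  event 2: p = -3
  event 3: p -3 -> 4  <-- first match

Answer: 3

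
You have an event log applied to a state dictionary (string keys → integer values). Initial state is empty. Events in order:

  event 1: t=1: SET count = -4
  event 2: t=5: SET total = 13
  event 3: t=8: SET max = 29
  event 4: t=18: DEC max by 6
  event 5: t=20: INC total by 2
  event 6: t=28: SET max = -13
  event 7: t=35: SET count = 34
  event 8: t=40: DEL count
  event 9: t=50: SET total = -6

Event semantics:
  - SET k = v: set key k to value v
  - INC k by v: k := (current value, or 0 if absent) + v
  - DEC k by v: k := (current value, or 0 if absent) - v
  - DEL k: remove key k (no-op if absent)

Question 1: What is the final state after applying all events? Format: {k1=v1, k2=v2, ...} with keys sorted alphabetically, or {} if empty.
  after event 1 (t=1: SET count = -4): {count=-4}
  after event 2 (t=5: SET total = 13): {count=-4, total=13}
  after event 3 (t=8: SET max = 29): {count=-4, max=29, total=13}
  after event 4 (t=18: DEC max by 6): {count=-4, max=23, total=13}
  after event 5 (t=20: INC total by 2): {count=-4, max=23, total=15}
  after event 6 (t=28: SET max = -13): {count=-4, max=-13, total=15}
  after event 7 (t=35: SET count = 34): {count=34, max=-13, total=15}
  after event 8 (t=40: DEL count): {max=-13, total=15}
  after event 9 (t=50: SET total = -6): {max=-13, total=-6}

Answer: {max=-13, total=-6}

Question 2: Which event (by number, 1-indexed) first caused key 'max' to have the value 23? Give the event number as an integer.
Looking for first event where max becomes 23:
  event 3: max = 29
  event 4: max 29 -> 23  <-- first match

Answer: 4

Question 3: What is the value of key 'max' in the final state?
Answer: -13

Derivation:
Track key 'max' through all 9 events:
  event 1 (t=1: SET count = -4): max unchanged
  event 2 (t=5: SET total = 13): max unchanged
  event 3 (t=8: SET max = 29): max (absent) -> 29
  event 4 (t=18: DEC max by 6): max 29 -> 23
  event 5 (t=20: INC total by 2): max unchanged
  event 6 (t=28: SET max = -13): max 23 -> -13
  event 7 (t=35: SET count = 34): max unchanged
  event 8 (t=40: DEL count): max unchanged
  event 9 (t=50: SET total = -6): max unchanged
Final: max = -13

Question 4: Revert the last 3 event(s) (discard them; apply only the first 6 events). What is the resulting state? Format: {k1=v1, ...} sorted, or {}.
Answer: {count=-4, max=-13, total=15}

Derivation:
Keep first 6 events (discard last 3):
  after event 1 (t=1: SET count = -4): {count=-4}
  after event 2 (t=5: SET total = 13): {count=-4, total=13}
  after event 3 (t=8: SET max = 29): {count=-4, max=29, total=13}
  after event 4 (t=18: DEC max by 6): {count=-4, max=23, total=13}
  after event 5 (t=20: INC total by 2): {count=-4, max=23, total=15}
  after event 6 (t=28: SET max = -13): {count=-4, max=-13, total=15}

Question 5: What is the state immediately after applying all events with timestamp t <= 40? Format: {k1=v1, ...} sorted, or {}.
Answer: {max=-13, total=15}

Derivation:
Apply events with t <= 40 (8 events):
  after event 1 (t=1: SET count = -4): {count=-4}
  after event 2 (t=5: SET total = 13): {count=-4, total=13}
  after event 3 (t=8: SET max = 29): {count=-4, max=29, total=13}
  after event 4 (t=18: DEC max by 6): {count=-4, max=23, total=13}
  after event 5 (t=20: INC total by 2): {count=-4, max=23, total=15}
  after event 6 (t=28: SET max = -13): {count=-4, max=-13, total=15}
  after event 7 (t=35: SET count = 34): {count=34, max=-13, total=15}
  after event 8 (t=40: DEL count): {max=-13, total=15}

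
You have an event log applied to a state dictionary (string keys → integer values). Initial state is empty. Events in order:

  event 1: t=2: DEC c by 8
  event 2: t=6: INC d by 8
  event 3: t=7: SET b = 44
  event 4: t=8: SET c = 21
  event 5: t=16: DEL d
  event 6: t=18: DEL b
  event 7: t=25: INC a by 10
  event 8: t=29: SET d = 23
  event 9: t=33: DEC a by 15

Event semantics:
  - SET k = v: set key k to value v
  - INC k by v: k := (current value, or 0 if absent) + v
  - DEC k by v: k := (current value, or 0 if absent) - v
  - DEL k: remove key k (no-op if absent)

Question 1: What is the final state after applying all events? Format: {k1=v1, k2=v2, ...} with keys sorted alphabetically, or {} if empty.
  after event 1 (t=2: DEC c by 8): {c=-8}
  after event 2 (t=6: INC d by 8): {c=-8, d=8}
  after event 3 (t=7: SET b = 44): {b=44, c=-8, d=8}
  after event 4 (t=8: SET c = 21): {b=44, c=21, d=8}
  after event 5 (t=16: DEL d): {b=44, c=21}
  after event 6 (t=18: DEL b): {c=21}
  after event 7 (t=25: INC a by 10): {a=10, c=21}
  after event 8 (t=29: SET d = 23): {a=10, c=21, d=23}
  after event 9 (t=33: DEC a by 15): {a=-5, c=21, d=23}

Answer: {a=-5, c=21, d=23}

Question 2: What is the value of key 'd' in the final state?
Track key 'd' through all 9 events:
  event 1 (t=2: DEC c by 8): d unchanged
  event 2 (t=6: INC d by 8): d (absent) -> 8
  event 3 (t=7: SET b = 44): d unchanged
  event 4 (t=8: SET c = 21): d unchanged
  event 5 (t=16: DEL d): d 8 -> (absent)
  event 6 (t=18: DEL b): d unchanged
  event 7 (t=25: INC a by 10): d unchanged
  event 8 (t=29: SET d = 23): d (absent) -> 23
  event 9 (t=33: DEC a by 15): d unchanged
Final: d = 23

Answer: 23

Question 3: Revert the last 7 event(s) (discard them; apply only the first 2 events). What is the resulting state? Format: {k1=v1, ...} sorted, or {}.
Answer: {c=-8, d=8}

Derivation:
Keep first 2 events (discard last 7):
  after event 1 (t=2: DEC c by 8): {c=-8}
  after event 2 (t=6: INC d by 8): {c=-8, d=8}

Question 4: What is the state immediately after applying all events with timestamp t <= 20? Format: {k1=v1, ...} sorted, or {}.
Answer: {c=21}

Derivation:
Apply events with t <= 20 (6 events):
  after event 1 (t=2: DEC c by 8): {c=-8}
  after event 2 (t=6: INC d by 8): {c=-8, d=8}
  after event 3 (t=7: SET b = 44): {b=44, c=-8, d=8}
  after event 4 (t=8: SET c = 21): {b=44, c=21, d=8}
  after event 5 (t=16: DEL d): {b=44, c=21}
  after event 6 (t=18: DEL b): {c=21}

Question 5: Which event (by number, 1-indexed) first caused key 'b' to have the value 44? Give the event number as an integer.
Answer: 3

Derivation:
Looking for first event where b becomes 44:
  event 3: b (absent) -> 44  <-- first match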